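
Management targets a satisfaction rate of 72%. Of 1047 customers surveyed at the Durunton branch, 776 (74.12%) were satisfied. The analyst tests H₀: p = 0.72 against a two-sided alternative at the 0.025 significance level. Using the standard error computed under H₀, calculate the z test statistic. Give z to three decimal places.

p̂ = 776/1047 = 0.74117.
Standard error under H₀: √(0.72×0.28/1047) = 0.01388.
z = (0.74117 − 0.72)/0.01388 = 0.02117/0.01388 = 1.525.
p-value = 2·P(Z > 1.525) ≈ 0.1272. With α = 0.025, fail to reject H₀.

z = 1.525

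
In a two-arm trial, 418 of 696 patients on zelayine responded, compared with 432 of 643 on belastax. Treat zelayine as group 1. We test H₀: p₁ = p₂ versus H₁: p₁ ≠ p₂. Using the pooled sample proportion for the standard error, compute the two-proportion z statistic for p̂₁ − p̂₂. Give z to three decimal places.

z = -2.706

p̂₁ = 418/696 = 0.60057, p̂₂ = 432/643 = 0.67185.
Pooled p̂ = (418+432)/(696+643) = 850/1339 = 0.63480.
SE = √(p̂(1−p̂)(1/n₁+1/n₂)) = √(0.63480·0.36520·0.00299199) = √(0.000693629) = 0.02634.
z = (0.60057 − 0.67185)/0.02634 = -0.07128/0.02634 = -2.706.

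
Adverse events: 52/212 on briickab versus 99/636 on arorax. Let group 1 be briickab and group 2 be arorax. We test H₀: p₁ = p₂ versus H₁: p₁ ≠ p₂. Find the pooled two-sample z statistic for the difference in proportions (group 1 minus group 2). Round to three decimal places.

z = 2.954

p̂₁ = 52/212 ≈ 0.24528, p̂₂ = 99/636 ≈ 0.15566.
Pooled p̂ = (52+99)/(212+636) = 151/848 = 0.17807.
SE = √(p̂(1−p̂)(1/n₁+1/n₂)) = √(0.17807·0.82193·0.00628931) = √(0.000920494) = 0.03034.
z = (0.24528 − 0.15566)/0.03034 = 0.08962/0.03034 = 2.954.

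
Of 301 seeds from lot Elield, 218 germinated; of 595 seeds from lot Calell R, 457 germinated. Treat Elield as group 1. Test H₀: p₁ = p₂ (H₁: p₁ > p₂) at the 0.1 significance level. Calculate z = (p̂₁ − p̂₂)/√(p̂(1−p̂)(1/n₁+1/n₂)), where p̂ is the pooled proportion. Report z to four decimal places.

p̂₁ = 218/301 ≈ 0.724252, p̂₂ = 457/595 ≈ 0.768067.
Pooled p̂ = (218+457)/(301+595) = 675/896 = 0.753348.
SE = √(p̂(1−p̂)(1/n₁+1/n₂)) = √(0.753348·0.246652·0.00500293) = √(0.000929618) = 0.030490.
z = (0.724252 − 0.768067)/0.030490 = -0.043815/0.030490 = -1.4370.
p-value = P(Z > -1.437) ≈ 0.9246. With α = 0.1, fail to reject H₀.

z = -1.4370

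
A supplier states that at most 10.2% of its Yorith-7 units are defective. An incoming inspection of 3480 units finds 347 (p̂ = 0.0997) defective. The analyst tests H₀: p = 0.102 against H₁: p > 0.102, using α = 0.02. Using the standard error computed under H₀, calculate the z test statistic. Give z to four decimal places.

z = -0.4458

p̂ = 347/3480 ≈ 0.099713.
Under H₀, SE = √(0.102·0.898/3480) = √(2.63207e-05) = 0.005130.
z = (0.099713 − 0.102)/0.005130 = -0.002287/0.005130 = -0.4458.
p-value = P(Z > -0.446) ≈ 0.6721, so at α = 0.02 we fail to reject H₀.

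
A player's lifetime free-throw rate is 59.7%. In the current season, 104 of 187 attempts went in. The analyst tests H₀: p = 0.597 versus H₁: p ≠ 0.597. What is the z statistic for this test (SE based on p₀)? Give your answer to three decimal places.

z = -1.139

p̂ = 104/187 = 0.55615.
Under H₀, SE = √(0.597·0.403/187) = √(0.00128658) = 0.03587.
z = (0.55615 − 0.597)/0.03587 = -0.04085/0.03587 = -1.139.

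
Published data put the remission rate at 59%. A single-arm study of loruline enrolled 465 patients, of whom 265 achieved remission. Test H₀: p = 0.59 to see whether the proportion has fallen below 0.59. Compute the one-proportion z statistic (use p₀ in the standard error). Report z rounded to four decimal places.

z = -0.8816

p̂ = 265/465 = 0.569892.
SE = √(p₀(1−p₀)/n) = √(0.2419/465) = 0.022808.
z = (0.569892 − 0.59)/0.022808 = -0.020108/0.022808 = -0.8816.
p-value = P(Z < -0.882) ≈ 0.1890.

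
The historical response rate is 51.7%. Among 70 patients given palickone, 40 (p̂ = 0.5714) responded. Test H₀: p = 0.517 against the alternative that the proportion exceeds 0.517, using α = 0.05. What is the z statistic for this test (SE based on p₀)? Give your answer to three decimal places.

p̂ = 40/70 = 0.57143.
Under H₀, SE = √(0.517·0.483/70) = √(0.0035673) = 0.05973.
z = (0.57143 − 0.517)/0.05973 = 0.05443/0.05973 = 0.911.
p-value = P(Z > 0.911) ≈ 0.1811; since p > α = 0.05, fail to reject H₀.

z = 0.911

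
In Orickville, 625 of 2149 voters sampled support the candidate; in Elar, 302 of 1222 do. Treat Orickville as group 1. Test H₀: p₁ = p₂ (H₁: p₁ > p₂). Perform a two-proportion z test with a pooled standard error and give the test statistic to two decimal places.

z = 2.73

p̂₁ = 625/2149 = 0.2908, p̂₂ = 302/1222 = 0.2471.
Pooled p̂ = (625+302)/(2149+1222) = 927/3371 = 0.2750.
SE = √(p̂(1−p̂)(1/n₁+1/n₂)) = √(0.2750·0.7250·0.00128366) = √(0.000255926) = 0.0160.
z = (0.2908 − 0.2471)/0.0160 = 0.0437/0.0160 = 2.73.
p-value = P(Z > 2.731) ≈ 0.0032.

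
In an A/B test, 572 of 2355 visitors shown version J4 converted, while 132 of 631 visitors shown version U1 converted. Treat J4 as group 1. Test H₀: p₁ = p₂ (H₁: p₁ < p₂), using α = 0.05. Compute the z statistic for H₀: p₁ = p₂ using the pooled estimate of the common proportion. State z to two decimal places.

p̂₁ = 572/2355 ≈ 0.2429, p̂₂ = 132/631 ≈ 0.2092.
Pooled p̂ = (572+132)/(2355+631) = 704/2986 = 0.2358.
SE = √(0.180181 × 0.00200941) = 0.0190.
z = (0.2429 − 0.2092)/0.0190 = 0.0337/0.0190 = 1.77.
p-value = P(Z < 1.771) ≈ 0.9617. With α = 0.05, fail to reject H₀.

z = 1.77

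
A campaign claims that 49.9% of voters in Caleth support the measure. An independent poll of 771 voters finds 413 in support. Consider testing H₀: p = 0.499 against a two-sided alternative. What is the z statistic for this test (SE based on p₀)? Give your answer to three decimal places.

p̂ = 413/771 ≈ 0.53567.
SE = √(p₀(1−p₀)/n) = √(0.25/771) = 0.01801.
z = (0.53567 − 0.499)/0.01801 = 0.03667/0.01801 = 2.036.

z = 2.036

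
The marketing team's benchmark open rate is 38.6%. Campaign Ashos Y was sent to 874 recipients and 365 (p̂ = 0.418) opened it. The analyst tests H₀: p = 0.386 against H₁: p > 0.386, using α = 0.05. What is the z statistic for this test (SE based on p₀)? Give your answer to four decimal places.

p̂ = 365/874 = 0.417620.
SE = √(p₀(1−p₀)/n) = √(0.237/874) = 0.016467.
z = (0.417620 − 0.386)/0.016467 = 0.031620/0.016467 = 1.9202.
p-value = P(Z > 1.920) ≈ 0.0274, so at α = 0.05 we reject H₀.

z = 1.9202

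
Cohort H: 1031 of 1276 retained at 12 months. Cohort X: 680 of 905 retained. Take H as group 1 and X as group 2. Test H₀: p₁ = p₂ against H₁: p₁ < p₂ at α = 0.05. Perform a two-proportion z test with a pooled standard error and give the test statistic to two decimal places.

z = 3.17

p̂₁ = 1031/1276 ≈ 0.80799, p̂₂ = 680/905 ≈ 0.75138.
Pooled p̂ = (1031+680)/(1276+905) = 1711/2181 = 0.78450.
SE = √(p̂(1−p̂)(1/n₁+1/n₂)) = √(0.78450·0.21550·0.00188867) = √(0.000319296) = 0.01787.
z = (0.80799 − 0.75138)/0.01787 = 0.05661/0.01787 = 3.17.
p-value = P(Z < 3.168) ≈ 0.9992; since p > α = 0.05, fail to reject H₀.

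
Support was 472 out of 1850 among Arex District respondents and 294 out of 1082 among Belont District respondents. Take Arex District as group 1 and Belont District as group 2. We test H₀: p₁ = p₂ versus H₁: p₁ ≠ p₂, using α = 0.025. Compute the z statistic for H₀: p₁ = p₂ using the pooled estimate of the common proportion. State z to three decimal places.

z = -0.986

p̂₁ = 472/1850 = 0.25514, p̂₂ = 294/1082 = 0.27172.
Pooled p̂ = (472+294)/(1850+1082) = 766/2932 = 0.26126.
SE = √(0.193001 × 0.00146475) = 0.01681.
z = (0.25514 − 0.27172)/0.01681 = -0.01658/0.01681 = -0.986.
p-value = 2·P(Z > 0.986) ≈ 0.3240, so at α = 0.025 we fail to reject H₀.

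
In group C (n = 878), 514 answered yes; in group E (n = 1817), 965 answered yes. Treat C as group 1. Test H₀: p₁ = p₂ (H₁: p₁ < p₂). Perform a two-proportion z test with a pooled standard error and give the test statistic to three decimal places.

p̂₁ = 514/878 ≈ 0.58542, p̂₂ = 965/1817 ≈ 0.53110.
Pooled p̂ = (514+965)/(878+1817) = 1479/2695 = 0.54879.
SE = √(0.247619 × 0.00168931) = 0.02045.
z = (0.58542 − 0.53110)/0.02045 = 0.05432/0.02045 = 2.656.

z = 2.656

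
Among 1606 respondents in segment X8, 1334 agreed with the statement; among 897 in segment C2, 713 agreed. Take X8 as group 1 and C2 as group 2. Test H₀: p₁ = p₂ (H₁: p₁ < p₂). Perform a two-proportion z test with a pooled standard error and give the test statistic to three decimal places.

p̂₁ = 1334/1606 = 0.83064, p̂₂ = 713/897 = 0.79487.
Pooled p̂ = (1334+713)/(1606+897) = 2047/2503 = 0.81782.
SE = √(0.148991 × 0.00173749) = 0.01609.
z = (0.83064 − 0.79487)/0.01609 = 0.03577/0.01609 = 2.223.

z = 2.223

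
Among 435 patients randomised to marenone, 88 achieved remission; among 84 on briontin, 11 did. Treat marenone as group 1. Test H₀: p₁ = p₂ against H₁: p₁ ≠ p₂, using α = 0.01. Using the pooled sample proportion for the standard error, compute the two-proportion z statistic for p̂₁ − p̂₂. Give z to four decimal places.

z = 1.5237

p̂₁ = 88/435 ≈ 0.202299, p̂₂ = 11/84 ≈ 0.130952.
Pooled p̂ = (88+11)/(435+84) = 99/519 = 0.190751.
SE = √(p̂(1−p̂)(1/n₁+1/n₂)) = √(0.190751·0.809249·0.0142036) = √(0.00219255) = 0.046825.
z = (0.202299 − 0.130952)/0.046825 = 0.071347/0.046825 = 1.5237.
p-value = 2·P(Z > 1.524) ≈ 0.1276; since p > α = 0.01, fail to reject H₀.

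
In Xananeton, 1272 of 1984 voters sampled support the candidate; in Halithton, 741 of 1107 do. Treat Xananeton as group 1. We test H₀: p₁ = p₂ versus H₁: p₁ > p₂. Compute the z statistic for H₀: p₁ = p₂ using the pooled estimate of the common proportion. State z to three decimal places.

p̂₁ = 1272/1984 ≈ 0.64113, p̂₂ = 741/1107 ≈ 0.66938.
Pooled p̂ = (1272+741)/(1984+1107) = 2013/3091 = 0.65125.
SE = √(p̂(1−p̂)(1/n₁+1/n₂)) = √(0.65125·0.34875·0.00140737) = √(0.00031965) = 0.01788.
z = (0.64113 − 0.66938)/0.01788 = -0.02825/0.01788 = -1.580.
p-value = P(Z > -1.580) ≈ 0.9429.

z = -1.580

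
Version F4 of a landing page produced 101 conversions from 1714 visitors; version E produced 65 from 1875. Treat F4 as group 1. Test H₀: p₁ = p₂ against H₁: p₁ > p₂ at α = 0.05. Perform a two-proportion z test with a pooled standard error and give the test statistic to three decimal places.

z = 3.456

p̂₁ = 101/1714 = 0.05893, p̂₂ = 65/1875 = 0.03467.
Pooled p̂ = (101+65)/(1714+1875) = 166/3589 = 0.04625.
SE = √(0.0441131 × 0.00111676) = 0.00702.
z = (0.05893 − 0.03467)/0.00702 = 0.02426/0.00702 = 3.456.
p-value = P(Z > 3.456) ≈ 0.0003; since p < α = 0.05, reject H₀.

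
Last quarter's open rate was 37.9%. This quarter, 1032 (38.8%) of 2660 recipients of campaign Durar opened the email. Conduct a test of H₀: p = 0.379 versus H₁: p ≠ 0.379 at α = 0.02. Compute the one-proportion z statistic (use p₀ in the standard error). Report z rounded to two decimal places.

z = 0.95

p̂ = 1032/2660 = 0.38797.
SE = √(p₀(1−p₀)/n) = √(0.23536/2660) = 0.00941.
z = (0.38797 − 0.379)/0.00941 = 0.00897/0.00941 = 0.95.
p-value = 2·P(Z > 0.954) ≈ 0.3403. With α = 0.02, fail to reject H₀.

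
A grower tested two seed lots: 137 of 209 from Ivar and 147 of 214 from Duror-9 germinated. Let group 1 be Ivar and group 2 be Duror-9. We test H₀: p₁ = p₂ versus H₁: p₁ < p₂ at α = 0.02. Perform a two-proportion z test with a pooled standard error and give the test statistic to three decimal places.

p̂₁ = 137/209 = 0.65550, p̂₂ = 147/214 = 0.68692.
Pooled p̂ = (137+147)/(209+214) = 284/423 = 0.67139.
SE = √(p̂(1−p̂)(1/n₁+1/n₂)) = √(0.67139·0.32861·0.00945759) = √(0.00208657) = 0.04568.
z = (0.65550 − 0.68692)/0.04568 = -0.03142/0.04568 = -0.688.
p-value = P(Z < -0.688) ≈ 0.2458, so at α = 0.02 we fail to reject H₀.

z = -0.688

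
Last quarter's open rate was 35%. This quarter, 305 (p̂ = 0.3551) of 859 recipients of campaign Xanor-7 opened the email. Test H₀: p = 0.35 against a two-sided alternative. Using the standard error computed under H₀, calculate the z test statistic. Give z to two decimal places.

z = 0.31

p̂ = 305/859 = 0.3551.
Standard error under H₀: √(0.35×0.65/859) = 0.0163.
z = (0.3551 − 0.35)/0.0163 = 0.0051/0.0163 = 0.31.
p-value = 2·P(Z > 0.311) ≈ 0.7557.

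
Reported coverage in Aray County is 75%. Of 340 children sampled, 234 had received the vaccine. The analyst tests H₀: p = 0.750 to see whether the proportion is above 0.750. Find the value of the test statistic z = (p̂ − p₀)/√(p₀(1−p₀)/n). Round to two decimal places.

p̂ = 234/340 = 0.6882.
SE = √(p₀(1−p₀)/n) = √(0.1875/340) = 0.0235.
z = (0.6882 − 0.75)/0.0235 = -0.0618/0.0235 = -2.63.
p-value = P(Z > -2.630) ≈ 0.9957.

z = -2.63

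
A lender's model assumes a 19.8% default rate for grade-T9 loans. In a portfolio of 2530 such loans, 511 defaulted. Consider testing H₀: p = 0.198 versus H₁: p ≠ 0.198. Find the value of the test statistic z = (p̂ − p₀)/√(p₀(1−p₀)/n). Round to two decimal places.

z = 0.50

p̂ = 511/2530 = 0.20198.
SE = √(p₀(1−p₀)/n) = √(0.1588/2530) = 0.00792.
z = (0.20198 − 0.198)/0.00792 = 0.00398/0.00792 = 0.50.
Two-sided p-value ≈ 2·Φ(−0.502) = 0.6157.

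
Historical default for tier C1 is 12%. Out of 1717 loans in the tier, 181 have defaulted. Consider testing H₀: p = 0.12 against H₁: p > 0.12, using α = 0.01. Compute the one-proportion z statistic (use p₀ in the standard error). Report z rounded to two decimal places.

z = -1.86

p̂ = 181/1717 = 0.10542.
Under H₀, SE = √(0.12·0.88/1717) = √(6.15026e-05) = 0.00784.
z = (0.10542 − 0.12)/0.00784 = -0.01458/0.00784 = -1.86.
p-value = P(Z > -1.860) ≈ 0.9685; since p > α = 0.01, fail to reject H₀.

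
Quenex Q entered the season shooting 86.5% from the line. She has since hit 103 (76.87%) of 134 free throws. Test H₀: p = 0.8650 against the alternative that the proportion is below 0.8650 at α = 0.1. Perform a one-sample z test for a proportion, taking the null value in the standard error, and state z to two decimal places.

z = -3.26

p̂ = 103/134 ≈ 0.7687.
Under H₀, SE = √(0.865·0.135/134) = √(0.000871455) = 0.0295.
z = (0.7687 − 0.865)/0.0295 = -0.0963/0.0295 = -3.26.
p-value = P(Z < -3.264) ≈ 0.0006. With α = 0.1, reject H₀.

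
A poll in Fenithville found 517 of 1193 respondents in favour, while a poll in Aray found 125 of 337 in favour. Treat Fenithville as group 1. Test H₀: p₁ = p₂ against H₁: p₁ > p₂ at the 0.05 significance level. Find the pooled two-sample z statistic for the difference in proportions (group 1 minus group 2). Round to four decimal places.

z = 2.0511

p̂₁ = 517/1193 ≈ 0.433361, p̂₂ = 125/337 ≈ 0.370920.
Pooled p̂ = (517+125)/(1193+337) = 642/1530 = 0.419608.
SE = √(p̂(1−p̂)(1/n₁+1/n₂)) = √(0.419608·0.580392·0.00380558) = √(0.0009268) = 0.030443.
z = (0.433361 − 0.370920)/0.030443 = 0.062441/0.030443 = 2.0511.
p-value = P(Z > 2.051) ≈ 0.0201. With α = 0.05, reject H₀.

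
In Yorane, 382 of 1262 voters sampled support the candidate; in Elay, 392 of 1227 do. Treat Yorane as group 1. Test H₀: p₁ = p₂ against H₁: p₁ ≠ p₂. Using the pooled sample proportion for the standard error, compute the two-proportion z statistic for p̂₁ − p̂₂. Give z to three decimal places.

p̂₁ = 382/1262 ≈ 0.302694, p̂₂ = 392/1227 ≈ 0.319478.
Pooled p̂ = (382+392)/(1262+1227) = 774/2489 = 0.310968.
SE = √(p̂(1−p̂)(1/n₁+1/n₂)) = √(0.310968·0.689032·0.00160739) = √(0.00034441) = 0.018558.
z = (0.302694 − 0.319478)/0.018558 = -0.016784/0.018558 = -0.904.
p-value = 2·P(Z > 0.904) ≈ 0.3658.

z = -0.904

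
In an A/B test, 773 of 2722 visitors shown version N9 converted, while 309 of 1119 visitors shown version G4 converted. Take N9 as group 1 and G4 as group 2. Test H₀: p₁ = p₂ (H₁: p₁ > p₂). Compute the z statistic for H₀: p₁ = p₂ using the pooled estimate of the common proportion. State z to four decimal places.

p̂₁ = 773/2722 = 0.283982, p̂₂ = 309/1119 = 0.276139.
Pooled p̂ = (773+309)/(2722+1119) = 1082/3841 = 0.281697.
SE = √(0.202344 × 0.00126103) = 0.015974.
z = (0.283982 − 0.276139)/0.015974 = 0.007843/0.015974 = 0.4910.
p-value = P(Z > 0.491) ≈ 0.3117.

z = 0.4910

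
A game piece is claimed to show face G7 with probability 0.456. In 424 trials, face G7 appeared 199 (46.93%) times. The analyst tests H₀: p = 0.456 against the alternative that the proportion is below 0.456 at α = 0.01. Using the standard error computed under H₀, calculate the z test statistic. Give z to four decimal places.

p̂ = 199/424 ≈ 0.469340.
Under H₀, SE = √(0.456·0.544/424) = √(0.000585057) = 0.024188.
z = (0.469340 − 0.456)/0.024188 = 0.013340/0.024188 = 0.5515.
p-value = P(Z < 0.551) ≈ 0.7094; since p > α = 0.01, fail to reject H₀.

z = 0.5515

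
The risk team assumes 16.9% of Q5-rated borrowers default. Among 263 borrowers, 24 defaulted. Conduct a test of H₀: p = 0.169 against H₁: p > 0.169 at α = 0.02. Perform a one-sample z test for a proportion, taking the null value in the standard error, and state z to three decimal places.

p̂ = 24/263 = 0.09125.
Standard error under H₀: √(0.169×0.831/263) = 0.02311.
z = (0.09125 − 0.169)/0.02311 = -0.07775/0.02311 = -3.364.
p-value = P(Z > -3.364) ≈ 0.9996, so at α = 0.02 we fail to reject H₀.

z = -3.364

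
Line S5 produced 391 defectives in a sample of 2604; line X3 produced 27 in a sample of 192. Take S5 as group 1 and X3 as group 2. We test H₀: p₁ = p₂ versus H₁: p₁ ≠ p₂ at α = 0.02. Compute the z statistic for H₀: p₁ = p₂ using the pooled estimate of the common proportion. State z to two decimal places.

z = 0.36

p̂₁ = 391/2604 ≈ 0.1502, p̂₂ = 27/192 ≈ 0.1406.
Pooled p̂ = (391+27)/(2604+192) = 418/2796 = 0.1495.
SE = √(0.127149 × 0.00559236) = 0.0267.
z = (0.1502 − 0.1406)/0.0267 = 0.0096/0.0267 = 0.36.
p-value = 2·P(Z > 0.357) ≈ 0.7208, so at α = 0.02 we fail to reject H₀.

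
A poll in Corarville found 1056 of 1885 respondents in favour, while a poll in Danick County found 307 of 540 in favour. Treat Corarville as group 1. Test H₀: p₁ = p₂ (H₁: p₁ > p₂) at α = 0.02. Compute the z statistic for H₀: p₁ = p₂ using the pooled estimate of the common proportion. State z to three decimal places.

z = -0.343

p̂₁ = 1056/1885 = 0.56021, p̂₂ = 307/540 = 0.56852.
Pooled p̂ = (1056+307)/(1885+540) = 1363/2425 = 0.56206.
SE = √(0.246148 × 0.00238236) = 0.02422.
z = (0.56021 − 0.56852)/0.02422 = -0.00831/0.02422 = -0.343.
p-value = P(Z > -0.343) ≈ 0.6342. With α = 0.02, fail to reject H₀.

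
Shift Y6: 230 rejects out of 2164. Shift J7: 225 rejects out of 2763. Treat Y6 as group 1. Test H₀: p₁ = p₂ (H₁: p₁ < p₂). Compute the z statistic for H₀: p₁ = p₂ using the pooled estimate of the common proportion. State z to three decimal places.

z = 2.990

p̂₁ = 230/2164 ≈ 0.10628, p̂₂ = 225/2763 ≈ 0.08143.
Pooled p̂ = (230+225)/(2164+2763) = 455/4927 = 0.09235.
SE = √(p̂(1−p̂)(1/n₁+1/n₂)) = √(0.09235·0.90765·0.000824033) = √(6.90705e-05) = 0.00831.
z = (0.10628 − 0.08143)/0.00831 = 0.02485/0.00831 = 2.990.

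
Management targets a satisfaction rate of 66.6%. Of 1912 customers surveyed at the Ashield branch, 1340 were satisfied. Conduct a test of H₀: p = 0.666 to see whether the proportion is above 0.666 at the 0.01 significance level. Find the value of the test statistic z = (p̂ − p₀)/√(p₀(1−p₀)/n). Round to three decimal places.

z = 3.230

p̂ = 1340/1912 = 0.700837.
SE = √(p₀(1−p₀)/n) = √(0.22244/1912) = 0.010786.
z = (0.700837 − 0.666)/0.010786 = 0.034837/0.010786 = 3.230.
p-value = P(Z > 3.230) ≈ 0.0006; since p < α = 0.01, reject H₀.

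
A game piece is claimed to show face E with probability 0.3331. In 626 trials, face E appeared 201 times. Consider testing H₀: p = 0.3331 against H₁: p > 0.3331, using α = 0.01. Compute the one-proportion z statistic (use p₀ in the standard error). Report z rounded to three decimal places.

p̂ = 201/626 = 0.321086.
Under H₀, SE = √(0.3331·0.6669/626) = √(0.000354863) = 0.018838.
z = (0.321086 − 0.3331)/0.018838 = -0.012014/0.018838 = -0.638.
p-value = P(Z > -0.638) ≈ 0.7382. With α = 0.01, fail to reject H₀.

z = -0.638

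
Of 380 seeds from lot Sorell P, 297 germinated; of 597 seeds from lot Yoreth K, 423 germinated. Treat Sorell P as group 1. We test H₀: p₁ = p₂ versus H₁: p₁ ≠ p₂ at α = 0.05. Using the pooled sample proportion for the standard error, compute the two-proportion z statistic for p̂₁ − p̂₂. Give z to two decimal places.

z = 2.53

p̂₁ = 297/380 ≈ 0.7816, p̂₂ = 423/597 ≈ 0.7085.
Pooled p̂ = (297+423)/(380+597) = 720/977 = 0.7369.
SE = √(0.193855 × 0.00430662) = 0.0289.
z = (0.7816 − 0.7085)/0.0289 = 0.0731/0.0289 = 2.53.
p-value = 2·P(Z > 2.528) ≈ 0.0115; since p < α = 0.05, reject H₀.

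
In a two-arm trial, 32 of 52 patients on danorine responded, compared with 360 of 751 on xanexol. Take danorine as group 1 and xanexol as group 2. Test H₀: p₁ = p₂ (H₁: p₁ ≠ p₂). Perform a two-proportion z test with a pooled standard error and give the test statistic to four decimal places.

p̂₁ = 32/52 = 0.615385, p̂₂ = 360/751 = 0.479361.
Pooled p̂ = (32+360)/(52+751) = 392/803 = 0.488169.
SE = √(p̂(1−p̂)(1/n₁+1/n₂)) = √(0.488169·0.511831·0.0205623) = √(0.0051377) = 0.071678.
z = (0.615385 − 0.479361)/0.071678 = 0.136024/0.071678 = 1.8977.
Two-sided p-value ≈ 2·Φ(−1.898) = 0.0577.

z = 1.8977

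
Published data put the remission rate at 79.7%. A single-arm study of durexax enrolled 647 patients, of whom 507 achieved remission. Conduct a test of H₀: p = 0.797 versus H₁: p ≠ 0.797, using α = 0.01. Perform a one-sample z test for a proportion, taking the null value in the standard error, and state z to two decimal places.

z = -0.85

p̂ = 507/647 = 0.7836.
Standard error under H₀: √(0.797×0.203/647) = 0.0158.
z = (0.7836 − 0.797)/0.0158 = -0.0134/0.0158 = -0.85.
Two-sided p-value ≈ 2·Φ(−0.846) = 0.3974. With α = 0.01, fail to reject H₀.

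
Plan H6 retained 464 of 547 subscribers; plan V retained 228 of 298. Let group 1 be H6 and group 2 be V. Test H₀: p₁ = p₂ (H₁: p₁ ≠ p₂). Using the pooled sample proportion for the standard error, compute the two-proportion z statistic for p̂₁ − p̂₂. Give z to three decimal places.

z = 3.000

p̂₁ = 464/547 ≈ 0.84826, p̂₂ = 228/298 ≈ 0.76510.
Pooled p̂ = (464+228)/(547+298) = 692/845 = 0.81893.
SE = √(p̂(1−p̂)(1/n₁+1/n₂)) = √(0.81893·0.18107·0.00518386) = √(0.000768665) = 0.02772.
z = (0.84826 − 0.76510)/0.02772 = 0.08316/0.02772 = 3.000.
Two-sided p-value ≈ 2·Φ(−3.000) = 0.0027.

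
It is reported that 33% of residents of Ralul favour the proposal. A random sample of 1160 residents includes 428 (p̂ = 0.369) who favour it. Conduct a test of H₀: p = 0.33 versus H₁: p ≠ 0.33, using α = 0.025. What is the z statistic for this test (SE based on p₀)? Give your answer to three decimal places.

p̂ = 428/1160 = 0.36897.
Standard error under H₀: √(0.33×0.67/1160) = 0.01381.
z = (0.36897 − 0.33)/0.01381 = 0.03897/0.01381 = 2.822.
p-value = 2·P(Z > 2.822) ≈ 0.0048, so at α = 0.025 we reject H₀.

z = 2.822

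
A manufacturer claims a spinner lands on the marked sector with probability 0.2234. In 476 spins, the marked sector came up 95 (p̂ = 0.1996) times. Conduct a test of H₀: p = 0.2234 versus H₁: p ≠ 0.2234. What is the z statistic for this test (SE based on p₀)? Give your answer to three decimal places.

z = -1.248

p̂ = 95/476 = 0.19958.
Standard error under H₀: √(0.2234×0.7766/476) = 0.01909.
z = (0.19958 − 0.2234)/0.01909 = -0.02382/0.01909 = -1.248.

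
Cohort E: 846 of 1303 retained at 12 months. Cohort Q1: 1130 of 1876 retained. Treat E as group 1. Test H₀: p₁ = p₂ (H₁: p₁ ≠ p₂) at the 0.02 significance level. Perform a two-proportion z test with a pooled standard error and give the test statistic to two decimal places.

z = 2.68

p̂₁ = 846/1303 ≈ 0.64927, p̂₂ = 1130/1876 ≈ 0.60235.
Pooled p̂ = (846+1130)/(1303+1876) = 1976/3179 = 0.62158.
SE = √(0.235219 × 0.00130051) = 0.01749.
z = (0.64927 − 0.60235)/0.01749 = 0.04692/0.01749 = 2.68.
Two-sided p-value ≈ 2·Φ(−2.683) = 0.0073. With α = 0.02, reject H₀.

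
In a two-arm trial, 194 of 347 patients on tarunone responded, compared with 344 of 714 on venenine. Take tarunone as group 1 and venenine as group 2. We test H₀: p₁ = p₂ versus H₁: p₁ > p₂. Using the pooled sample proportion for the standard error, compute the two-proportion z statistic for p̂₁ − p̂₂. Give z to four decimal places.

z = 2.3622

p̂₁ = 194/347 ≈ 0.559078, p̂₂ = 344/714 ≈ 0.481793.
Pooled p̂ = (194+344)/(347+714) = 538/1061 = 0.507069.
SE = √(0.24995 × 0.0042824) = 0.032717.
z = (0.559078 − 0.481793)/0.032717 = 0.077285/0.032717 = 2.3622.
p-value = P(Z > 2.362) ≈ 0.0091.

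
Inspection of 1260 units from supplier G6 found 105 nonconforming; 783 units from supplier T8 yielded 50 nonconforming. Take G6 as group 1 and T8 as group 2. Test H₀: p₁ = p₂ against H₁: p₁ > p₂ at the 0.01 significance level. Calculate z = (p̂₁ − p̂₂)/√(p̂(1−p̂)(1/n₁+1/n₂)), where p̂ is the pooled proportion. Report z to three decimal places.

z = 1.616

p̂₁ = 105/1260 = 0.08333, p̂₂ = 50/783 = 0.06386.
Pooled p̂ = (105+50)/(1260+783) = 155/2043 = 0.07587.
SE = √(p̂(1−p̂)(1/n₁+1/n₂)) = √(0.07587·0.92413·0.00207079) = √(0.000145189) = 0.01205.
z = (0.08333 − 0.06386)/0.01205 = 0.01947/0.01205 = 1.616.
p-value = P(Z > 1.616) ≈ 0.0530. With α = 0.01, fail to reject H₀.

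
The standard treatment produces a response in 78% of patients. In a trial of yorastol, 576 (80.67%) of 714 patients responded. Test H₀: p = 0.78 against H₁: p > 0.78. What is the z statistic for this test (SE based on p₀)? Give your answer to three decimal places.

z = 1.724

p̂ = 576/714 = 0.80672.
SE = √(p₀(1−p₀)/n) = √(0.1716/714) = 0.01550.
z = (0.80672 − 0.78)/0.01550 = 0.02672/0.01550 = 1.724.
p-value = P(Z > 1.724) ≈ 0.0424.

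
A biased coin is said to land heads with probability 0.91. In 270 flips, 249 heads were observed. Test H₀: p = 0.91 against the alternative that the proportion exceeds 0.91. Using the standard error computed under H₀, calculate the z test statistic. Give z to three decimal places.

z = 0.702

p̂ = 249/270 ≈ 0.922222.
SE = √(p₀(1−p₀)/n) = √(0.0819/270) = 0.017416.
z = (0.922222 − 0.91)/0.017416 = 0.012222/0.017416 = 0.702.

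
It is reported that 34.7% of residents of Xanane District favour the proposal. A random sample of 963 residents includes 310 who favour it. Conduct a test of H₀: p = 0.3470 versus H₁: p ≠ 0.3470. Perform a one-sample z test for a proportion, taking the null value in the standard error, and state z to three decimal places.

p̂ = 310/963 = 0.32191.
SE = √(p₀(1−p₀)/n) = √(0.22659/963) = 0.01534.
z = (0.32191 − 0.347)/0.01534 = -0.02509/0.01534 = -1.636.
p-value = 2·P(Z > 1.636) ≈ 0.1019.

z = -1.636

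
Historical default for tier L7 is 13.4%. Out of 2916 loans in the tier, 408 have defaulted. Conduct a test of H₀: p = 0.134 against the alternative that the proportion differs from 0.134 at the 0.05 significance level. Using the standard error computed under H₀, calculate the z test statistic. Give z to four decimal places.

p̂ = 408/2916 = 0.1399177.
SE = √(p₀(1−p₀)/n) = √(0.11604/2916) = 0.0063084.
z = (0.1399177 − 0.134)/0.0063084 = 0.0059177/0.0063084 = 0.9381.
p-value = 2·P(Z > 0.938) ≈ 0.3482; since p > α = 0.05, fail to reject H₀.

z = 0.9381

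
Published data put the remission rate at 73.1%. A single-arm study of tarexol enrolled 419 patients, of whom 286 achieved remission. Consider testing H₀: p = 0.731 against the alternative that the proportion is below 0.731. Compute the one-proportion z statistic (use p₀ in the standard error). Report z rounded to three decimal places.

p̂ = 286/419 ≈ 0.68258.
SE = √(p₀(1−p₀)/n) = √(0.19664/419) = 0.02166.
z = (0.68258 − 0.731)/0.02166 = -0.04842/0.02166 = -2.235.
p-value = P(Z < -2.235) ≈ 0.0127.

z = -2.235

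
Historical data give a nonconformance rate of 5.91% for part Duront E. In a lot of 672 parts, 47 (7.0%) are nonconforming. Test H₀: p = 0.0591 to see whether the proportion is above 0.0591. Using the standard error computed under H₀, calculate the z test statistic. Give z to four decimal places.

p̂ = 47/672 = 0.0699405.
Standard error under H₀: √(0.0591×0.9409/672) = 0.0090966.
z = (0.0699405 − 0.0591)/0.0090966 = 0.0108405/0.0090966 = 1.1917.

z = 1.1917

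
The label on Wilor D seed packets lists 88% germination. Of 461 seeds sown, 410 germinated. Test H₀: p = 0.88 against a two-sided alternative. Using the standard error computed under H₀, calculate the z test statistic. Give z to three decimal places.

p̂ = 410/461 ≈ 0.88937.
Standard error under H₀: √(0.88×0.12/461) = 0.01513.
z = (0.88937 − 0.88)/0.01513 = 0.00937/0.01513 = 0.619.
Two-sided p-value ≈ 2·Φ(−0.619) = 0.5358.

z = 0.619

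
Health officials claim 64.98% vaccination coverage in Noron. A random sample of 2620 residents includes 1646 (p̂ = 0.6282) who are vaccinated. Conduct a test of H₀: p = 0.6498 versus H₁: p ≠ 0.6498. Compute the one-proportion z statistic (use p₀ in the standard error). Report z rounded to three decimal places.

z = -2.313

p̂ = 1646/2620 = 0.62824.
SE = √(p₀(1−p₀)/n) = √(0.22756/2620) = 0.00932.
z = (0.62824 − 0.6498)/0.00932 = -0.02156/0.00932 = -2.313.
p-value = 2·P(Z > 2.313) ≈ 0.0207.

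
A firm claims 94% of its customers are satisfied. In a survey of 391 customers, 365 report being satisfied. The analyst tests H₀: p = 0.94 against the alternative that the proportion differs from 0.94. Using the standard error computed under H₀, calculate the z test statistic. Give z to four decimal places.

p̂ = 365/391 ≈ 0.933504.
SE = √(p₀(1−p₀)/n) = √(0.0564/391) = 0.012010.
z = (0.933504 − 0.94)/0.012010 = -0.006496/0.012010 = -0.5409.
Two-sided p-value ≈ 2·Φ(−0.541) = 0.5886.

z = -0.5409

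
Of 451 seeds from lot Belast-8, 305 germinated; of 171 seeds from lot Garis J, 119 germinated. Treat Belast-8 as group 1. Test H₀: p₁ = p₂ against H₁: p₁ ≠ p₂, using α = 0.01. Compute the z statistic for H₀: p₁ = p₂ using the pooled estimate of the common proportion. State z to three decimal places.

z = -0.469

p̂₁ = 305/451 = 0.676275, p̂₂ = 119/171 = 0.695906.
Pooled p̂ = (305+119)/(451+171) = 424/622 = 0.681672.
SE = √(0.216995 × 0.00806525) = 0.041834.
z = (0.676275 − 0.695906)/0.041834 = -0.019631/0.041834 = -0.469.
Two-sided p-value ≈ 2·Φ(−0.469) = 0.6389, so at α = 0.01 we fail to reject H₀.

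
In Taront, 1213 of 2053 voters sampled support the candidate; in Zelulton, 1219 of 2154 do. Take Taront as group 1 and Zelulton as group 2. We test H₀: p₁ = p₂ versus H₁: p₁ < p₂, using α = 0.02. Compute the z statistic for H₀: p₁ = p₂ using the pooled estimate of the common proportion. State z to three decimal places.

z = 1.636

p̂₁ = 1213/2053 = 0.59084, p̂₂ = 1219/2154 = 0.56592.
Pooled p̂ = (1213+1219)/(2053+2154) = 2432/4207 = 0.57808.
SE = √(p̂(1−p̂)(1/n₁+1/n₂)) = √(0.57808·0.42192·0.000951345) = √(0.000232036) = 0.01523.
z = (0.59084 − 0.56592)/0.01523 = 0.02492/0.01523 = 1.636.
p-value = P(Z < 1.636) ≈ 0.9491; since p > α = 0.02, fail to reject H₀.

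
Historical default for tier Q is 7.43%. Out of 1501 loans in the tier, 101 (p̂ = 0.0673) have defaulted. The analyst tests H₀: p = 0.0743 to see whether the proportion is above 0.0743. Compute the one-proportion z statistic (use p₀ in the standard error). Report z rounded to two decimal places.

z = -1.04

p̂ = 101/1501 = 0.06729.
SE = √(p₀(1−p₀)/n) = √(0.06878/1501) = 0.00677.
z = (0.06729 − 0.0743)/0.00677 = -0.00701/0.00677 = -1.04.
p-value = P(Z > -1.036) ≈ 0.8499.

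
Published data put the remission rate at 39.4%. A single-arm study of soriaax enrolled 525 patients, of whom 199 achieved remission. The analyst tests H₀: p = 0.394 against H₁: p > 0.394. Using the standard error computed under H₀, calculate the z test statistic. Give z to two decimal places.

p̂ = 199/525 = 0.3790.
Standard error under H₀: √(0.394×0.606/525) = 0.0213.
z = (0.3790 − 0.394)/0.0213 = -0.0150/0.0213 = -0.70.
p-value = P(Z > -0.701) ≈ 0.7584.

z = -0.70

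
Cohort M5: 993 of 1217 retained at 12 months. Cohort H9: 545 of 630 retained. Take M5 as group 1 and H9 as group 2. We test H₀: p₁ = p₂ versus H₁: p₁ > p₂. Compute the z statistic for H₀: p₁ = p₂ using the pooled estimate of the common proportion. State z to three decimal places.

z = -2.682

p̂₁ = 993/1217 ≈ 0.81594, p̂₂ = 545/630 ≈ 0.86508.
Pooled p̂ = (993+545)/(1217+630) = 1538/1847 = 0.83270.
SE = √(p̂(1−p̂)(1/n₁+1/n₂)) = √(0.83270·0.16730·0.00240899) = √(0.000335596) = 0.01832.
z = (0.81594 − 0.86508)/0.01832 = -0.04914/0.01832 = -2.682.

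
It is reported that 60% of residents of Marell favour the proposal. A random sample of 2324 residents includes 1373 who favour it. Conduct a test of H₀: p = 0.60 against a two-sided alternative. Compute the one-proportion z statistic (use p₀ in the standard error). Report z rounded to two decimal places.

p̂ = 1373/2324 = 0.59079.
Standard error under H₀: √(0.6×0.4/2324) = 0.01016.
z = (0.59079 − 0.6)/0.01016 = -0.00921/0.01016 = -0.91.
p-value = 2·P(Z > 0.906) ≈ 0.3649.

z = -0.91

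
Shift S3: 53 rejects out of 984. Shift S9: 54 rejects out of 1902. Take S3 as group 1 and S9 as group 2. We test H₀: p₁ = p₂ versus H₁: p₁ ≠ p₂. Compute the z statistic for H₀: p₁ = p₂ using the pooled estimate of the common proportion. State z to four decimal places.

z = 3.4328

p̂₁ = 53/984 = 0.0538618, p̂₂ = 54/1902 = 0.0283912.
Pooled p̂ = (53+54)/(984+1902) = 107/2886 = 0.0370755.
SE = √(0.0357009 × 0.00154202) = 0.0074197.
z = (0.0538618 − 0.0283912)/0.0074197 = 0.0254706/0.0074197 = 3.4328.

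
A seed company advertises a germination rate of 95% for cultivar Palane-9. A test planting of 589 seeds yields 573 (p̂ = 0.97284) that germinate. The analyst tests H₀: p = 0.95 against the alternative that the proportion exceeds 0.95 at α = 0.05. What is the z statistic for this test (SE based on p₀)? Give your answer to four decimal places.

z = 2.5428

p̂ = 573/589 = 0.9728353.
SE = √(p₀(1−p₀)/n) = √(0.0475/589) = 0.0089803.
z = (0.9728353 − 0.95)/0.0089803 = 0.0228353/0.0089803 = 2.5428.
p-value = P(Z > 2.543) ≈ 0.0055, so at α = 0.05 we reject H₀.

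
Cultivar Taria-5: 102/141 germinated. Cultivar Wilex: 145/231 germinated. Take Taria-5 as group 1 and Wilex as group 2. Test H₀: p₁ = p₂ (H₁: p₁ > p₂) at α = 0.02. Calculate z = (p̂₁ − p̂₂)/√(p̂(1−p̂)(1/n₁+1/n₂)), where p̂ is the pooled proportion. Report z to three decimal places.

z = 1.896

p̂₁ = 102/141 = 0.72340, p̂₂ = 145/231 = 0.62771.
Pooled p̂ = (102+145)/(141+231) = 247/372 = 0.66398.
SE = √(p̂(1−p̂)(1/n₁+1/n₂)) = √(0.66398·0.33602·0.0114212) = √(0.0025482) = 0.05048.
z = (0.72340 − 0.62771)/0.05048 = 0.09569/0.05048 = 1.896.
p-value = P(Z > 1.896) ≈ 0.0290. With α = 0.02, fail to reject H₀.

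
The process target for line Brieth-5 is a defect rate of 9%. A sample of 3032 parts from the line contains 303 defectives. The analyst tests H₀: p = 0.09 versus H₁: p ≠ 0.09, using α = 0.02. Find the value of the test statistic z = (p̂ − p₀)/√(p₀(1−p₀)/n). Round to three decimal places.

z = 1.911

p̂ = 303/3032 = 0.099934.
Standard error under H₀: √(0.09×0.91/3032) = 0.005197.
z = (0.099934 − 0.09)/0.005197 = 0.009934/0.005197 = 1.911.
Two-sided p-value ≈ 2·Φ(−1.911) = 0.0560; since p > α = 0.02, fail to reject H₀.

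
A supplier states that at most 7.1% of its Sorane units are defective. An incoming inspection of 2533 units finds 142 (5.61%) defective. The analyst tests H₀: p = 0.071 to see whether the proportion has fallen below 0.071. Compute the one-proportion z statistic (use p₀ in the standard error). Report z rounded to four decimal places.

z = -2.9277

p̂ = 142/2533 = 0.056060.
Standard error under H₀: √(0.071×0.929/2533) = 0.005103.
z = (0.056060 − 0.071)/0.005103 = -0.014940/0.005103 = -2.9277.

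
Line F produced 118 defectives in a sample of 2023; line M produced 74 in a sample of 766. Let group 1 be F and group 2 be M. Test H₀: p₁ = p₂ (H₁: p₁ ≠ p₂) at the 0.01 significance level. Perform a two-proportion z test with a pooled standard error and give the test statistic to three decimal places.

z = -3.564

p̂₁ = 118/2023 ≈ 0.05833, p̂₂ = 74/766 ≈ 0.09661.
Pooled p̂ = (118+74)/(2023+766) = 192/2789 = 0.06884.
SE = √(0.0641027 × 0.0017998) = 0.01074.
z = (0.05833 − 0.09661)/0.01074 = -0.03828/0.01074 = -3.564.
Two-sided p-value ≈ 2·Φ(−3.564) = 0.0004; since p < α = 0.01, reject H₀.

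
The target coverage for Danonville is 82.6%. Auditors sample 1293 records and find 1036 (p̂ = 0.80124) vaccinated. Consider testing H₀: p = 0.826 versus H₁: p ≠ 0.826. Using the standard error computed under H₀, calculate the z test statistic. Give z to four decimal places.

p̂ = 1036/1293 ≈ 0.8012374.
SE = √(p₀(1−p₀)/n) = √(0.14372/1293) = 0.0105430.
z = (0.8012374 − 0.826)/0.0105430 = -0.0247626/0.0105430 = -2.3487.
Two-sided p-value ≈ 2·Φ(−2.349) = 0.0188.

z = -2.3487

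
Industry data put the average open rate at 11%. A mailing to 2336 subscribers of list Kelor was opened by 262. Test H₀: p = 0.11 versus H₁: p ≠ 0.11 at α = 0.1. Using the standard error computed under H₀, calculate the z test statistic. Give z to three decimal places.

z = 0.333

p̂ = 262/2336 ≈ 0.112158.
Standard error under H₀: √(0.11×0.89/2336) = 0.006474.
z = (0.112158 − 0.11)/0.006474 = 0.002158/0.006474 = 0.333.
Two-sided p-value ≈ 2·Φ(−0.333) = 0.7389; since p > α = 0.1, fail to reject H₀.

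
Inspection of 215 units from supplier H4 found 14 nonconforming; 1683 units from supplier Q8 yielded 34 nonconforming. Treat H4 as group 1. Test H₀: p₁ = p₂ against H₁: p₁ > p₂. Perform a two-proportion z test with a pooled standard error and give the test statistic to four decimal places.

z = 3.9499

p̂₁ = 14/215 ≈ 0.065116, p̂₂ = 34/1683 ≈ 0.020202.
Pooled p̂ = (14+34)/(215+1683) = 48/1898 = 0.025290.
SE = √(p̂(1−p̂)(1/n₁+1/n₂)) = √(0.025290·0.974710·0.00524534) = √(0.000129299) = 0.011371.
z = (0.065116 − 0.020202)/0.011371 = 0.044914/0.011371 = 3.9499.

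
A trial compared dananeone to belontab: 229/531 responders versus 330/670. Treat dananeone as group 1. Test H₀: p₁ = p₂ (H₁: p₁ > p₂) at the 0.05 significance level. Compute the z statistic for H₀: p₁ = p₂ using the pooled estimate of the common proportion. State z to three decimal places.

p̂₁ = 229/531 ≈ 0.431262, p̂₂ = 330/670 ≈ 0.492537.
Pooled p̂ = (229+330)/(531+670) = 559/1201 = 0.465445.
SE = √(p̂(1−p̂)(1/n₁+1/n₂)) = √(0.465445·0.534555·0.00337578) = √(0.000839913) = 0.028981.
z = (0.431262 − 0.492537)/0.028981 = -0.061275/0.028981 = -2.114.
p-value = P(Z > -2.114) ≈ 0.9828; since p > α = 0.05, fail to reject H₀.

z = -2.114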